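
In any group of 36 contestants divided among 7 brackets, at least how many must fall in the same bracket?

If each of the 7 brackets held at most 5, the total would be at most 7 × 5 = 35 < 36, a contradiction.
So at least one holds ⌈36/7⌉ = 6.

6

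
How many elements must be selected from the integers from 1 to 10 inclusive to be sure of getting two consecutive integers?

Partition {1, …, 10} into 5 pairs: {1,2}, {3,4}, …, {9,10}.
Choosing 5 integers — say the 5 even numbers 2, 4, …, 10 — takes one from each pair and avoids the property.
Choosing 6 forces two into the same pair by pigeonhole, and those are consecutive. So 6.

6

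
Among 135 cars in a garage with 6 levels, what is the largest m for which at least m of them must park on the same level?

The 135 cars fall into 6 levels.
If each of the 6 levels held at most 22, the total would be at most 6 × 22 = 132 < 135, a contradiction.
So at least one holds ⌈135/6⌉ = 23.

23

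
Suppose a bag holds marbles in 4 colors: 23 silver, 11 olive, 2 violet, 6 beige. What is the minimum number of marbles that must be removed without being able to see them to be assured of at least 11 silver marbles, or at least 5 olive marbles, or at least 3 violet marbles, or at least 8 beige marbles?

23

Each of the 4 colors has its own threshold; avoid all of them simultaneously.
The worst case stops just short of every target: 10 silver, 4 olive, 2 violet, all 6 beige — 10 + 4 + 2 + 6 = 22 marbles.
One more marble must push some color to its target, so 22 + 1 = 23.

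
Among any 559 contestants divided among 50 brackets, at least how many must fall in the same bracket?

If each of the 50 brackets held at most 11, the total would be at most 50 × 11 = 550 < 559, a contradiction.
So at least one holds ⌈559/50⌉ = 12.

12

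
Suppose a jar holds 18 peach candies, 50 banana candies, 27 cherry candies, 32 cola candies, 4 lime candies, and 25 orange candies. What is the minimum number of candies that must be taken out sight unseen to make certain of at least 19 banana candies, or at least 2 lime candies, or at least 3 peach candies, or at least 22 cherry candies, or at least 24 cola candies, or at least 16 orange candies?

Each of the 6 flavors has its own threshold; avoid all of them simultaneously.
The worst case stops just short of every target: 2 peach, 18 banana, 21 cherry, 23 cola, 1 lime, 15 orange — 2 + 18 + 21 + 23 + 1 + 15 = 80 candies.
One more candy must push some flavor to its target, so 80 + 1 = 81.

81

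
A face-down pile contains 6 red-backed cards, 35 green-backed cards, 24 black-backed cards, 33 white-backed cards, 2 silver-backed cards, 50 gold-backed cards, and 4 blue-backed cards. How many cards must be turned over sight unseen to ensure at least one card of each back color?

The hardest back color to obtain is silver-backed: we could draw every other card first — 154 − 2 = 152 cards — without a single silver-backed one.
The next draw must be silver-backed, so 152 + 1 = 153.

153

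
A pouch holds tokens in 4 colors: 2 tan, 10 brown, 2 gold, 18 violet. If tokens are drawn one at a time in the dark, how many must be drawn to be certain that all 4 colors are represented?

31

The hardest color to obtain is tan: we could draw every other token first — 32 − 2 = 30 tokens — without a single tan one.
The next draw must be tan, so 30 + 1 = 31.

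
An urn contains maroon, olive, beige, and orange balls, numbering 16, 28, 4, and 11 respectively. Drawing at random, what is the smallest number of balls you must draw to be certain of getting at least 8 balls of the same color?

Treat the 4 colors as pigeonholes.
In the worst case we take at most 7 of each color, but all 4 beige (fewer than 7), giving 7 + 7 + 4 + 7 = 25.
One more ball then forces some color to 8, so 25 + 1 = 26.

26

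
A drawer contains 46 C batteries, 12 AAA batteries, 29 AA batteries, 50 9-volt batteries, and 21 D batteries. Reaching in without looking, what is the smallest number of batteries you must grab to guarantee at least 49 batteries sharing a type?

157

In the worst case we take at most 48 of each type, but all 46 C, all 12 AAA, all 29 AA, and all 21 D (fewer than 48), giving 46 + 12 + 29 + 48 + 21 = 156.
One more battery then forces some type to 49, so 156 + 1 = 157.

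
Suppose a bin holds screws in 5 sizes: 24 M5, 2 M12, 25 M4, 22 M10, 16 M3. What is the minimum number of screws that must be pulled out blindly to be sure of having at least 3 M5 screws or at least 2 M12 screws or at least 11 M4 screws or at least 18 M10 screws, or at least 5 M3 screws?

35

The worst case stops just short of every target: 2 M5, 1 M12, 10 M4, 17 M10, 4 M3 — 2 + 1 + 10 + 17 + 4 = 34 screws.
One more screw must push some size to its target, so 34 + 1 = 35.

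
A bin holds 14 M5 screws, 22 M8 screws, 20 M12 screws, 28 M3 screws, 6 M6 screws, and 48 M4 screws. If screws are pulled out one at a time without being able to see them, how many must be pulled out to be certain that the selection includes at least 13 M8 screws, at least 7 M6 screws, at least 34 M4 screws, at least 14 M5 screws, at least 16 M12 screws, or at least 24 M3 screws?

The worst case stops just short of every target: 13 M5, 12 M8, 15 M12, 23 M3, 6 M6, 33 M4 — 13 + 12 + 15 + 23 + 6 + 33 = 102 screws.
One more screw must push some size to its target, so 102 + 1 = 103.

103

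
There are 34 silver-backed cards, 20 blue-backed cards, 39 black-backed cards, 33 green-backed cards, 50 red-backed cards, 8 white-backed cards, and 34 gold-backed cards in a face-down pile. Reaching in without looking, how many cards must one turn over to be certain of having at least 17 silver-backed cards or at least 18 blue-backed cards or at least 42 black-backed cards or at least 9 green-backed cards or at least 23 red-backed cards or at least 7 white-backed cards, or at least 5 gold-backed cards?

The worst case stops just short of every target: 16 silver-backed, 17 blue-backed, all 39 black-backed, 8 green-backed, 22 red-backed, 6 white-backed, 4 gold-backed — 16 + 17 + 39 + 8 + 22 + 6 + 4 = 112 cards.
One more card must push some back color to its target, so 112 + 1 = 113.

113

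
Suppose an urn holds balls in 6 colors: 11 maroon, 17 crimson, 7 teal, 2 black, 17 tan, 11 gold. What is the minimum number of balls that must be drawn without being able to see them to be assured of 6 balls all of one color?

28

In the worst case we take at most 5 of each color, but all 2 black (fewer than 5), giving 5 + 5 + 5 + 2 + 5 + 5 = 27.
One more ball then forces some color to 6, so 27 + 1 = 28.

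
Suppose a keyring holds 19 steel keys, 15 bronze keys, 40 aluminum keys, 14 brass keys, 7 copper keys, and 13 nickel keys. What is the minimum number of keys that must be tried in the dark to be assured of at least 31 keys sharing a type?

99

In the worst case we take at most 30 of each type, but all 19 steel, all 15 bronze, all 14 brass, all 7 copper, and all 13 nickel (fewer than 30), giving 19 + 15 + 30 + 14 + 7 + 13 = 98.
One more key then forces some type to 31, so 98 + 1 = 99.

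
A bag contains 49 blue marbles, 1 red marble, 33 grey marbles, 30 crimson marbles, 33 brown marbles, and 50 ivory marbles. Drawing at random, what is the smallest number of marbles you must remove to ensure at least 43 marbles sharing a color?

182

In the worst case we take at most 42 of each color, but all 1 red, all 33 grey, all 30 crimson, and all 33 brown (fewer than 42), giving 42 + 1 + 33 + 30 + 33 + 42 = 181.
One more marble then forces some color to 43, so 181 + 1 = 182.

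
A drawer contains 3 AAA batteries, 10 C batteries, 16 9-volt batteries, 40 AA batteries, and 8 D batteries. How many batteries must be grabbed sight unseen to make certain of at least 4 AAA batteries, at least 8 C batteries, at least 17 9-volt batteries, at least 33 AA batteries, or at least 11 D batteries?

The worst case stops just short of every target: 3 AAA, 7 C, 16 9-volt, 32 AA, all 8 D — 3 + 7 + 16 + 32 + 8 = 66 batteries.
One more battery must push some type to its target, so 66 + 1 = 67.

67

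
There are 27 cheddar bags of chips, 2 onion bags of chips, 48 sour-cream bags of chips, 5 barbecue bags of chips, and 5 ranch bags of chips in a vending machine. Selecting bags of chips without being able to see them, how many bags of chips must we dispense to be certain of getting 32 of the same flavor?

In the worst case we take at most 31 of each flavor, but all 27 cheddar, all 2 onion, all 5 barbecue, and all 5 ranch (fewer than 31), giving 27 + 2 + 31 + 5 + 5 = 70.
One more bag of chips then forces some flavor to 32, so 70 + 1 = 71.

71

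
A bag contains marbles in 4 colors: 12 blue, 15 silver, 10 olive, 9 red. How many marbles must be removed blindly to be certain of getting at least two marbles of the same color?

Treat the 4 colors as pigeonholes.
The worst case takes 1 marble of each color without reaching 2 of any: 4 × 1 = 4.
The next marble must bring some color to 2, so 4 + 1 = 5.

5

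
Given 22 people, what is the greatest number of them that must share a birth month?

The 22 people fall into 12 months of the year.
If each of the 12 months of the year held at most 1, the total would be at most 12 × 1 = 12 < 22, a contradiction.
So at least one holds ⌈22/12⌉ = 2.

2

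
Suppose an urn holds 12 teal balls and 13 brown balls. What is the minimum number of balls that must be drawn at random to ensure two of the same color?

Treat the 2 colors as pigeonholes.
The worst case takes 1 ball of each color without reaching 2 of any: 2 × 1 = 2.
The next ball must bring some color to 2, so 2 + 1 = 3.

3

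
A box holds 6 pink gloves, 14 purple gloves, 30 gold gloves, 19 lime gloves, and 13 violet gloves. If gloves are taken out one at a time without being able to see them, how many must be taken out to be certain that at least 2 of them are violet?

71

The worst case draws every non-violet glove first: 6 + 14 + 30 + 19 = 69.
The next 2 draws are then forced to be violet, giving 69 + 2 = 71.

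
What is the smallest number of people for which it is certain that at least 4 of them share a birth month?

37

There are 12 months of the year acting as pigeonholes.
With 12 × 3 = 36 people we could place exactly 3 in each, with no class reaching 4.
One more forces some class to hold 4, so 36 + 1 = 37.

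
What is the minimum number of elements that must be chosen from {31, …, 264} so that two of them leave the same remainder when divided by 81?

82

Group the integers by remainder mod 81; there are 81 residue classes, each nonempty in this range.
Choosing one from each class (81 integers) avoids any shared remainder.
One more choice must repeat a class, so two differ by a multiple of 81. Hence 81 + 1 = 82.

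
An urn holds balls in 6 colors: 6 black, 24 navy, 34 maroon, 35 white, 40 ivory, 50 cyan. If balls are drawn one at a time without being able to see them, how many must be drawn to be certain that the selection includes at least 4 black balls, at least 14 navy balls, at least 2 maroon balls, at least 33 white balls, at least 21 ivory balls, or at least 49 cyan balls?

118

The worst case stops just short of every target: 3 black, 13 navy, 1 maroon, 32 white, 20 ivory, 48 cyan — 3 + 13 + 1 + 32 + 20 + 48 = 117 balls.
One more ball must push some color to its target, so 117 + 1 = 118.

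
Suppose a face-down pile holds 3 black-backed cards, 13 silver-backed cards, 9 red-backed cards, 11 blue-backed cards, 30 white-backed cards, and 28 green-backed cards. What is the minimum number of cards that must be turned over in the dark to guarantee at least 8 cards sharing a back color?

In the worst case we take at most 7 of each back color, but all 3 black-backed (fewer than 7), giving 3 + 7 + 7 + 7 + 7 + 7 = 38.
One more card then forces some back color to 8, so 38 + 1 = 39.

39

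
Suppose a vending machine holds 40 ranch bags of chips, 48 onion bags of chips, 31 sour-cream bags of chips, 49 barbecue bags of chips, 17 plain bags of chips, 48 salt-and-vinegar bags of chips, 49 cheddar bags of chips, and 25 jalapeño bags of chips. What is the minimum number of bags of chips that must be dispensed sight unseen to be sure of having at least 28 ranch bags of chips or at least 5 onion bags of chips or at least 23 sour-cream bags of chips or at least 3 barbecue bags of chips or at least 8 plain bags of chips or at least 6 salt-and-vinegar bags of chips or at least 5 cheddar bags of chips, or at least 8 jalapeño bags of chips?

The worst case stops just short of every target: 27 ranch, 4 onion, 22 sour-cream, 2 barbecue, 7 plain, 5 salt-and-vinegar, 4 cheddar, 7 jalapeño — 27 + 4 + 22 + 2 + 7 + 5 + 4 + 7 = 78 bags of chips.
One more bag of chips must push some flavor to its target, so 78 + 1 = 79.

79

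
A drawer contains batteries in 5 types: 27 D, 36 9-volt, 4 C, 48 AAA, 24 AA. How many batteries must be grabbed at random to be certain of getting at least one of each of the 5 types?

The hardest type to obtain is C: we could draw every other battery first — 139 − 4 = 135 batteries — without a single C one.
The next draw must be C, so 135 + 1 = 136.

136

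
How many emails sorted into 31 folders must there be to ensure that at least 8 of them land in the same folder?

There are 31 folders acting as pigeonholes.
With 31 × 7 = 217 emails we could place exactly 7 in each, with no class reaching 8.
One more forces some class to hold 8, so 217 + 1 = 218.

218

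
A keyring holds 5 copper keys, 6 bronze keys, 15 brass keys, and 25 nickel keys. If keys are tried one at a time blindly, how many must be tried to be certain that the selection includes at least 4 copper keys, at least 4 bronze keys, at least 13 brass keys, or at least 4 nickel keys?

22

The worst case stops just short of every target: 3 copper, 3 bronze, 12 brass, 3 nickel — 3 + 3 + 12 + 3 = 21 keys.
One more key must push some type to its target, so 21 + 1 = 22.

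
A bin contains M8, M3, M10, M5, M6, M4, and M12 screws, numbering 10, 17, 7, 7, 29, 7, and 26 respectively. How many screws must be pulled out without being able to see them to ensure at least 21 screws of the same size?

In the worst case we take at most 20 of each size, but all 10 M8, all 17 M3, all 7 M10, all 7 M5, and all 7 M4 (fewer than 20), giving 10 + 17 + 7 + 7 + 20 + 7 + 20 = 88.
One more screw then forces some size to 21, so 88 + 1 = 89.

89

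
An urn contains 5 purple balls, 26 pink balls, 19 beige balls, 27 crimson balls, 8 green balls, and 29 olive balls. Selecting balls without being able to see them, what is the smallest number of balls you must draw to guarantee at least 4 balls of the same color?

Treat the 6 colors as pigeonholes.
The worst case takes 3 balls of each color without reaching 4 of any: 6 × 3 = 18.
The next ball must bring some color to 4, so 18 + 1 = 19.

19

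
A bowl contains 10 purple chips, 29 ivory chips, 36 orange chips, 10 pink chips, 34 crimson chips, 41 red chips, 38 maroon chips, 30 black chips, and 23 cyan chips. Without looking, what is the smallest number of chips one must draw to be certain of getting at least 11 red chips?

To avoid red chips as long as possible, exhaust the other 8 colors first.
The worst case draws every non-red chip first: 10 + 29 + 36 + 10 + 34 + 38 + 30 + 23 = 210.
The next 11 draws are then forced to be red, giving 210 + 11 = 221.

221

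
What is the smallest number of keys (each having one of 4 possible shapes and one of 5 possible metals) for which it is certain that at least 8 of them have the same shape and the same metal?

141

There are 4 × 5 = 20 (shape, metal) combinations acting as pigeonholes.
With 20 × 7 = 140 keys we could place exactly 7 in each, with no (shape, metal) pair reaching 8.
One more forces some (shape, metal) pair to hold 8, so 140 + 1 = 141.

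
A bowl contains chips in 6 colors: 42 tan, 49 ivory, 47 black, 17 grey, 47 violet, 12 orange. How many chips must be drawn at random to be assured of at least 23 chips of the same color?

118

In the worst case we take at most 22 of each color, but all 17 grey and all 12 orange (fewer than 22), giving 22 + 22 + 22 + 17 + 22 + 12 = 117.
One more chip then forces some color to 23, so 117 + 1 = 118.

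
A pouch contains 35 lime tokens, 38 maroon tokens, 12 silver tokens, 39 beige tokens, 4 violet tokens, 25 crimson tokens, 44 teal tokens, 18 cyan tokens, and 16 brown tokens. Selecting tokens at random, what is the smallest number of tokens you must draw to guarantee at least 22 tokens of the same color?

156

Treat the 9 colors as pigeonholes.
In the worst case we take at most 21 of each color, but all 12 silver, all 4 violet, all 18 cyan, and all 16 brown (fewer than 21), giving 21 + 21 + 12 + 21 + 4 + 21 + 21 + 18 + 16 = 155.
One more token then forces some color to 22, so 155 + 1 = 156.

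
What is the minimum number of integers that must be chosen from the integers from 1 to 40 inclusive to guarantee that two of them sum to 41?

21

Partition {1, …, 40} into 20 pairs: {1,40}, {2,39}, …, {20,21}.
Choosing 20 integers — say the integers 1 through 20 — takes one from each pair and avoids the property.
Choosing 21 forces two into the same pair by pigeonhole, and those sum to 41. So 21.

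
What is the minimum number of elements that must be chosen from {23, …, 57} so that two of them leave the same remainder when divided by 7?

8

Group the integers by remainder mod 7; there are 7 residue classes, each nonempty in this range.
Choosing one from each class (7 integers) avoids any shared remainder.
One more choice must repeat a class, so two differ by a multiple of 7. Hence 7 + 1 = 8.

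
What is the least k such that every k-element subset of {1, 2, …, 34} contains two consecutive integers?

18

Partition {1, …, 34} into 17 pairs: {1,2}, {3,4}, …, {33,34}.
Choosing 17 integers — say the 17 even numbers 2, 4, …, 34 — takes one from each pair and avoids the property.
Choosing 18 forces two into the same pair by pigeonhole, and those are consecutive. So 18.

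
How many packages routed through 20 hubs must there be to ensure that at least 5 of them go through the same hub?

81

There are 20 hubs acting as pigeonholes.
With 20 × 4 = 80 packages we could place exactly 4 in each, with no class reaching 5.
One more forces some class to hold 5, so 80 + 1 = 81.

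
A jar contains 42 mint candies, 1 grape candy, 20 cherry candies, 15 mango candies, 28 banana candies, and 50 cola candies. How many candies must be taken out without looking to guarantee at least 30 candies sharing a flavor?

In the worst case we take at most 29 of each flavor, but all 1 grape, all 20 cherry, all 15 mango, and all 28 banana (fewer than 29), giving 29 + 1 + 20 + 15 + 28 + 29 = 122.
One more candy then forces some flavor to 30, so 122 + 1 = 123.

123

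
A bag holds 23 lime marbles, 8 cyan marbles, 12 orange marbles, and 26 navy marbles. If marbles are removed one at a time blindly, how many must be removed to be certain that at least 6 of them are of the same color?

21

Treat the 4 colors as pigeonholes.
The worst case takes 5 marbles of each color without reaching 6 of any: 4 × 5 = 20.
The next marble must bring some color to 6, so 20 + 1 = 21.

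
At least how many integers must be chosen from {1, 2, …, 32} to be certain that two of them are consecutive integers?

17

Partition {1, …, 32} into 16 pairs: {1,2}, {3,4}, …, {31,32}.
Choosing 16 integers — say the 16 even numbers 2, 4, …, 32 — takes one from each pair and avoids the property.
Choosing 17 forces two into the same pair by pigeonhole, and those are consecutive. So 17.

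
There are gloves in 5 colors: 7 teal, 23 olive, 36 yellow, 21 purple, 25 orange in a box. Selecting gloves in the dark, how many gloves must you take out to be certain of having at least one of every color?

106

The hardest color to obtain is teal: we could draw every other glove first — 112 − 7 = 105 gloves — without a single teal one.
The next draw must be teal, so 105 + 1 = 106.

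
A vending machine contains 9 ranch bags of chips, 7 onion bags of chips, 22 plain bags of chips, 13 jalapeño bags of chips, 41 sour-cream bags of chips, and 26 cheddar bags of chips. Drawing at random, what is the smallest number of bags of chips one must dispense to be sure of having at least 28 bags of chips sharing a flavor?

In the worst case we take at most 27 of each flavor, but all 9 ranch, all 7 onion, all 22 plain, all 13 jalapeño, and all 26 cheddar (fewer than 27), giving 9 + 7 + 22 + 13 + 27 + 26 = 104.
One more bag of chips then forces some flavor to 28, so 104 + 1 = 105.

105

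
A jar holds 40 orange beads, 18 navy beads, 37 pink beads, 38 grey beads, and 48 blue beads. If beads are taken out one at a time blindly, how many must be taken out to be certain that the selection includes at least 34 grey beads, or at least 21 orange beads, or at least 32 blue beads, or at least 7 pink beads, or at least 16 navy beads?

106

Each of the 5 colors has its own threshold; avoid all of them simultaneously.
The worst case stops just short of every target: 20 orange, 15 navy, 6 pink, 33 grey, 31 blue — 20 + 15 + 6 + 33 + 31 = 105 beads.
One more bead must push some color to its target, so 105 + 1 = 106.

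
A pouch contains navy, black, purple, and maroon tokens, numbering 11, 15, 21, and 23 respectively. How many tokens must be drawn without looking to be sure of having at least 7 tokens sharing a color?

25

Treat the 4 colors as pigeonholes.
The worst case takes 6 tokens of each color without reaching 7 of any: 4 × 6 = 24.
The next token must bring some color to 7, so 24 + 1 = 25.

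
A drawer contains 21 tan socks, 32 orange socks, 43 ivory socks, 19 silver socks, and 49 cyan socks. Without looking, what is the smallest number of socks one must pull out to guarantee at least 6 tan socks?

To avoid tan socks as long as possible, exhaust the other 4 colors first.
The worst case draws every non-tan sock first: 32 + 43 + 19 + 49 = 143.
The next 6 draws are then forced to be tan, giving 143 + 6 = 149.

149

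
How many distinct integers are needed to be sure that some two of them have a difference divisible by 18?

Use the pigeonhole principle on residue classes: two integers differ by a multiple of 18 exactly when they share a remainder mod 18.
There are 18 residue classes mod 18, so 18 integers can all lie in distinct classes.
One more integer must repeat a residue, giving a difference divisible by 18. So n = 18 + 1 = 19.

19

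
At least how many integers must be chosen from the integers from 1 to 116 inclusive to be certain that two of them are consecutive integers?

59

Partition {1, …, 116} into 58 pairs: {1,2}, {3,4}, …, {115,116}.
Choosing 58 integers — say the 58 even numbers 2, 4, …, 116 — takes one from each pair and avoids the property.
Choosing 59 forces two into the same pair by pigeonhole, and those are consecutive. So 59.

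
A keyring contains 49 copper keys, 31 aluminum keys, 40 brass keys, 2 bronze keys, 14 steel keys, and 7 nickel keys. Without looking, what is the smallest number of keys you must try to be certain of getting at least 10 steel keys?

The worst case draws every non-steel key first: 49 + 31 + 40 + 2 + 7 = 129.
The next 10 draws are then forced to be steel, giving 129 + 10 = 139.

139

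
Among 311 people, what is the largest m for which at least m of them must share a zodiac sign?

If each of the 12 zodiac signs held at most 25, the total would be at most 12 × 25 = 300 < 311, a contradiction.
So at least one holds ⌈311/12⌉ = 26.

26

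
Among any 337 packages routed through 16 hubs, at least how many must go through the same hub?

22

If each of the 16 hubs held at most 21, the total would be at most 16 × 21 = 336 < 337, a contradiction.
So at least one holds ⌈337/16⌉ = 22.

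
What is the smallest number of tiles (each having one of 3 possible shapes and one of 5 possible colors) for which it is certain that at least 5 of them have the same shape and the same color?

61

There are 3 × 5 = 15 (shape, color) combinations acting as pigeonholes.
With 15 × 4 = 60 tiles we could place exactly 4 in each, with no (shape, color) pair reaching 5.
One more forces some (shape, color) pair to hold 5, so 60 + 1 = 61.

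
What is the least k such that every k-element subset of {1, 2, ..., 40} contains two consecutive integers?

Partition {1, …, 40} into 20 pairs: {1,2}, {3,4}, …, {39,40}.
Choosing 20 integers — say the 20 even numbers 2, 4, …, 40 — takes one from each pair and avoids the property.
Choosing 21 forces two into the same pair by pigeonhole, and those are consecutive. So 21.

21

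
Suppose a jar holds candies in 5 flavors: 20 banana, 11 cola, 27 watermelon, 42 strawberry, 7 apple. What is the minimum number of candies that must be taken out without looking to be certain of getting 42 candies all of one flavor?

107

In the worst case we take at most 41 of each flavor, but all 20 banana, all 11 cola, all 27 watermelon, and all 7 apple (fewer than 41), giving 20 + 11 + 27 + 41 + 7 = 106.
One more candy then forces some flavor to 42, so 106 + 1 = 107.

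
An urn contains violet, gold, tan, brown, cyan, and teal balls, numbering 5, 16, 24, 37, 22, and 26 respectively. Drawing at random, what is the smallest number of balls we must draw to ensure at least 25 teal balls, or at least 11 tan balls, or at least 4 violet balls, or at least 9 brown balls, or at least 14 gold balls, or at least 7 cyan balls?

65

The worst case stops just short of every target: 3 violet, 13 gold, 10 tan, 8 brown, 6 cyan, 24 teal — 3 + 13 + 10 + 8 + 6 + 24 = 64 balls.
One more ball must push some color to its target, so 64 + 1 = 65.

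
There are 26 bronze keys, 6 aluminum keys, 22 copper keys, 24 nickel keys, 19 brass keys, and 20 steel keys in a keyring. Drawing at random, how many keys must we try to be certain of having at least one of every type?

The hardest type to obtain is aluminum: we could draw every other key first — 117 − 6 = 111 keys — without a single aluminum one.
The next draw must be aluminum, so 111 + 1 = 112.

112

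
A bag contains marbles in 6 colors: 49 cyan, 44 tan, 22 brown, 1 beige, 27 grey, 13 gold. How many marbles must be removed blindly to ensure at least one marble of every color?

156

The hardest color to obtain is beige: we could draw every other marble first — 156 − 1 = 155 marbles — without a single beige one.
The next draw must be beige, so 155 + 1 = 156.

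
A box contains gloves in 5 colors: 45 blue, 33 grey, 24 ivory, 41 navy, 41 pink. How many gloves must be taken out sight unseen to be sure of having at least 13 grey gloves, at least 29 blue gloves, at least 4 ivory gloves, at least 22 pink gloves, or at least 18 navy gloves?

Each of the 5 colors has its own threshold; avoid all of them simultaneously.
The worst case stops just short of every target: 28 blue, 12 grey, 3 ivory, 17 navy, 21 pink — 28 + 12 + 3 + 17 + 21 = 81 gloves.
One more glove must push some color to its target, so 81 + 1 = 82.

82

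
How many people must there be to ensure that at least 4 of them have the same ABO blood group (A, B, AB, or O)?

13

There are 4 ABO blood groups acting as pigeonholes.
With 4 × 3 = 12 people we could place exactly 3 in each, with no class reaching 4.
One more forces some class to hold 4, so 12 + 1 = 13.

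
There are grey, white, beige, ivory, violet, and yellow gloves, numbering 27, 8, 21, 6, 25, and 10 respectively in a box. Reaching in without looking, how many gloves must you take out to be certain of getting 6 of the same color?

The worst case takes 5 gloves of each color without reaching 6 of any: 6 × 5 = 30.
The next glove must bring some color to 6, so 30 + 1 = 31.

31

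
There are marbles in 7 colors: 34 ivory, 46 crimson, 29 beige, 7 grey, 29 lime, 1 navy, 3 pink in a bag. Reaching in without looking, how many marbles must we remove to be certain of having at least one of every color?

The hardest color to obtain is navy: we could draw every other marble first — 149 − 1 = 148 marbles — without a single navy one.
The next draw must be navy, so 148 + 1 = 149.

149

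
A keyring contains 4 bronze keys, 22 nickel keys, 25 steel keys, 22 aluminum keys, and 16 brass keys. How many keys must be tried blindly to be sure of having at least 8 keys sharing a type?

In the worst case we take at most 7 of each type, but all 4 bronze (fewer than 7), giving 4 + 7 + 7 + 7 + 7 = 32.
One more key then forces some type to 8, so 32 + 1 = 33.

33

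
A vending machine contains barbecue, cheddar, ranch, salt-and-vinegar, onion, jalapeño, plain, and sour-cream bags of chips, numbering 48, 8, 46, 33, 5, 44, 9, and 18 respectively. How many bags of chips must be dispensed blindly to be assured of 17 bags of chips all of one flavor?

In the worst case we take at most 16 of each flavor, but all 8 cheddar, all 5 onion, and all 9 plain (fewer than 16), giving 16 + 8 + 16 + 16 + 5 + 16 + 9 + 16 = 102.
One more bag of chips then forces some flavor to 17, so 102 + 1 = 103.

103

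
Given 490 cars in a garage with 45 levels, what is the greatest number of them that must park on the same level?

If each of the 45 levels held at most 10, the total would be at most 45 × 10 = 450 < 490, a contradiction.
So at least one holds ⌈490/45⌉ = 11.

11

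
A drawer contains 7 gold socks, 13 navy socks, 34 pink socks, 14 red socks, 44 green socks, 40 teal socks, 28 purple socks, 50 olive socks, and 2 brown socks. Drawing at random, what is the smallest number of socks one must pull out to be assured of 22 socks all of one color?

In the worst case we take at most 21 of each color, but all 7 gold, all 13 navy, all 14 red, and all 2 brown (fewer than 21), giving 7 + 13 + 21 + 14 + 21 + 21 + 21 + 21 + 2 = 141.
One more sock then forces some color to 22, so 141 + 1 = 142.

142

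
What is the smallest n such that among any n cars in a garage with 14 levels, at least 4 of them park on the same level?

43

There are 14 levels acting as pigeonholes.
With 14 × 3 = 42 cars we could place exactly 3 in each, with no class reaching 4.
One more forces some class to hold 4, so 42 + 1 = 43.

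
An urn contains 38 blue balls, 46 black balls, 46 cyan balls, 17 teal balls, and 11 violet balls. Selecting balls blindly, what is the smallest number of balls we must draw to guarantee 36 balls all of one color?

134

In the worst case we take at most 35 of each color, but all 17 teal and all 11 violet (fewer than 35), giving 35 + 35 + 35 + 17 + 11 = 133.
One more ball then forces some color to 36, so 133 + 1 = 134.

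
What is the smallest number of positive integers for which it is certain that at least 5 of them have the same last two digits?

There are 100 possible two-digit endings acting as pigeonholes.
With 100 × 4 = 400 positive integers we could place exactly 4 in each, with no class reaching 5.
One more forces some class to hold 5, so 400 + 1 = 401.

401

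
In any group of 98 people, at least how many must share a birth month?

9

There are 12 months of the year, which serve as the pigeonholes.
If each of the 12 months of the year held at most 8, the total would be at most 12 × 8 = 96 < 98, a contradiction.
So at least one holds ⌈98/12⌉ = 9.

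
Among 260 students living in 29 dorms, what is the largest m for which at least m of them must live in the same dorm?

If each of the 29 dorms held at most 8, the total would be at most 29 × 8 = 232 < 260, a contradiction.
So at least one holds ⌈260/29⌉ = 9.

9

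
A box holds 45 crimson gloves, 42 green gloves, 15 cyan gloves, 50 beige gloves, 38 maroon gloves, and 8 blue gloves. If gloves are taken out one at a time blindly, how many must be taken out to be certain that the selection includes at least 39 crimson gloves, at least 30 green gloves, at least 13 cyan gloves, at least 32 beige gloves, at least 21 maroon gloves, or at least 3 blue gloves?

The worst case stops just short of every target: 38 crimson, 29 green, 12 cyan, 31 beige, 20 maroon, 2 blue — 38 + 29 + 12 + 31 + 20 + 2 = 132 gloves.
One more glove must push some color to its target, so 132 + 1 = 133.

133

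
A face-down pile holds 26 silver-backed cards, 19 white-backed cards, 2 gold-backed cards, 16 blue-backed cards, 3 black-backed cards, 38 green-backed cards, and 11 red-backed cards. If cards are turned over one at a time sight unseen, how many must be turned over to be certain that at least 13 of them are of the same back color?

65

Treat the 7 back colors as pigeonholes.
In the worst case we take at most 12 of each back color, but all 2 gold-backed, all 3 black-backed, and all 11 red-backed (fewer than 12), giving 12 + 12 + 2 + 12 + 3 + 12 + 11 = 64.
One more card then forces some back color to 13, so 64 + 1 = 65.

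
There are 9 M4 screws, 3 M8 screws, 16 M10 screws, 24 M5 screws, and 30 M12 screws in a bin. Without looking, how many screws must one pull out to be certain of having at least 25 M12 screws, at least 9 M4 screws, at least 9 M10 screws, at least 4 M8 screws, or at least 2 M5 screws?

45

The worst case stops just short of every target: 8 M4, 3 M8, 8 M10, 1 M5, 24 M12 — 8 + 3 + 8 + 1 + 24 = 44 screws.
One more screw must push some size to its target, so 44 + 1 = 45.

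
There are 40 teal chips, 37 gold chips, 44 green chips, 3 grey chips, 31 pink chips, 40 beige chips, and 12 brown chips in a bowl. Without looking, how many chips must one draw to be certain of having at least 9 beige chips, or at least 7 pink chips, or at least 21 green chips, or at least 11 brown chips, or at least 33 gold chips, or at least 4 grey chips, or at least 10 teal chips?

89

The worst case stops just short of every target: 9 teal, 32 gold, 20 green, 3 grey, 6 pink, 8 beige, 10 brown — 9 + 32 + 20 + 3 + 6 + 8 + 10 = 88 chips.
One more chip must push some color to its target, so 88 + 1 = 89.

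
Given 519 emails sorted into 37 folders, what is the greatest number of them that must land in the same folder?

15

The 519 emails fall into 37 folders.
If each of the 37 folders held at most 14, the total would be at most 37 × 14 = 518 < 519, a contradiction.
So at least one holds ⌈519/37⌉ = 15.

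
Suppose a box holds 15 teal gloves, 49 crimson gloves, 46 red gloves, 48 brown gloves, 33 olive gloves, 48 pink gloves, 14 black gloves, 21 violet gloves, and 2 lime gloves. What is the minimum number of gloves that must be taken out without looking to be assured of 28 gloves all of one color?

Treat the 9 colors as pigeonholes.
In the worst case we take at most 27 of each color, but all 15 teal, all 14 black, all 21 violet, and all 2 lime (fewer than 27), giving 15 + 27 + 27 + 27 + 27 + 27 + 14 + 21 + 2 = 187.
One more glove then forces some color to 28, so 187 + 1 = 188.

188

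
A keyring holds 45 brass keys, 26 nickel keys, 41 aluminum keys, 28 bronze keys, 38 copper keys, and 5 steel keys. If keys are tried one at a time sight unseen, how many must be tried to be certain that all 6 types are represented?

179

The hardest type to obtain is steel: we could draw every other key first — 183 − 5 = 178 keys — without a single steel one.
The next draw must be steel, so 178 + 1 = 179.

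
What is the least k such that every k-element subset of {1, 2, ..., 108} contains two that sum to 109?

Partition {1, …, 108} into 54 pairs: {1,108}, {2,107}, …, {54,55}.
Choosing 54 integers — say the integers 1 through 54 — takes one from each pair and avoids the property.
Choosing 55 forces two into the same pair by pigeonhole, and those sum to 109. So 55.

55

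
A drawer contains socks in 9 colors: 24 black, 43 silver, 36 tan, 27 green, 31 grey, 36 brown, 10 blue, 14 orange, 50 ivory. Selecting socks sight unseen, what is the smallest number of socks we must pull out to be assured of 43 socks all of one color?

263

In the worst case we take at most 42 of each color, but all 24 black, all 36 tan, all 27 green, all 31 grey, all 36 brown, all 10 blue, and all 14 orange (fewer than 42), giving 24 + 42 + 36 + 27 + 31 + 36 + 10 + 14 + 42 = 262.
One more sock then forces some color to 43, so 262 + 1 = 263.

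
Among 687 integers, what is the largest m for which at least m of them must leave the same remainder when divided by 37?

If each of the 37 residue classes modulo 37 held at most 18, the total would be at most 37 × 18 = 666 < 687, a contradiction.
So at least one holds ⌈687/37⌉ = 19.

19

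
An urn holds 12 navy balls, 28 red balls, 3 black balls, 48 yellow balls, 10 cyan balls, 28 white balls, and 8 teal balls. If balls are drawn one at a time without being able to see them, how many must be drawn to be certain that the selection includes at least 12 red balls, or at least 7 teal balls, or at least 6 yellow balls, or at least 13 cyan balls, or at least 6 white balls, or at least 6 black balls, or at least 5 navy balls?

45

The worst case stops just short of every target: 4 navy, 11 red, all 3 black, 5 yellow, all 10 cyan, 5 white, 6 teal — 4 + 11 + 3 + 5 + 10 + 5 + 6 = 44 balls.
One more ball must push some color to its target, so 44 + 1 = 45.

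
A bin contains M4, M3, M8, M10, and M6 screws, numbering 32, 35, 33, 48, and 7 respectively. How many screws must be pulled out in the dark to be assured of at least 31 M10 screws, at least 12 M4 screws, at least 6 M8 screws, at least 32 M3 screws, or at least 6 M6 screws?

Each of the 5 sizes has its own threshold; avoid all of them simultaneously.
The worst case stops just short of every target: 11 M4, 31 M3, 5 M8, 30 M10, 5 M6 — 11 + 31 + 5 + 30 + 5 = 82 screws.
One more screw must push some size to its target, so 82 + 1 = 83.

83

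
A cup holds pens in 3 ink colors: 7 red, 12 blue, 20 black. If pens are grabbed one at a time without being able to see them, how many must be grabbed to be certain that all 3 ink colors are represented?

33

The hardest ink color to obtain is red: we could draw every other pen first — 39 − 7 = 32 pens — without a single red one.
The next draw must be red, so 32 + 1 = 33.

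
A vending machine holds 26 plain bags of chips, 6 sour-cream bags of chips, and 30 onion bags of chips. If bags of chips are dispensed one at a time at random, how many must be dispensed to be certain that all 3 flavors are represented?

57

The hardest flavor to obtain is sour-cream: we could draw every other bag of chips first — 62 − 6 = 56 bags of chips — without a single sour-cream one.
The next draw must be sour-cream, so 56 + 1 = 57.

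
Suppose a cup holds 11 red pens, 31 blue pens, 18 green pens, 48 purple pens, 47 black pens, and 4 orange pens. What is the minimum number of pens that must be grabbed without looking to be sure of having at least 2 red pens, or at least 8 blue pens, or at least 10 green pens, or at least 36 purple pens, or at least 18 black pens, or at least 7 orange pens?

74

The worst case stops just short of every target: 1 red, 7 blue, 9 green, 35 purple, 17 black, all 4 orange — 1 + 7 + 9 + 35 + 17 + 4 = 73 pens.
One more pen must push some ink color to its target, so 73 + 1 = 74.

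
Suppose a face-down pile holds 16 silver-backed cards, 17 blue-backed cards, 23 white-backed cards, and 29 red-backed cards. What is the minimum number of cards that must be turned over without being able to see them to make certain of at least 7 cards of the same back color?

The worst case takes 6 cards of each back color without reaching 7 of any: 4 × 6 = 24.
The next card must bring some back color to 7, so 24 + 1 = 25.

25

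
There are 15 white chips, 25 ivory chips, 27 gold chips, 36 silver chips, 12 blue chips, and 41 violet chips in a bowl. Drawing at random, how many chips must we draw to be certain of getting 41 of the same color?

156

Treat the 6 colors as pigeonholes.
In the worst case we take at most 40 of each color, but all 15 white, all 25 ivory, all 27 gold, all 36 silver, and all 12 blue (fewer than 40), giving 15 + 25 + 27 + 36 + 12 + 40 = 155.
One more chip then forces some color to 41, so 155 + 1 = 156.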